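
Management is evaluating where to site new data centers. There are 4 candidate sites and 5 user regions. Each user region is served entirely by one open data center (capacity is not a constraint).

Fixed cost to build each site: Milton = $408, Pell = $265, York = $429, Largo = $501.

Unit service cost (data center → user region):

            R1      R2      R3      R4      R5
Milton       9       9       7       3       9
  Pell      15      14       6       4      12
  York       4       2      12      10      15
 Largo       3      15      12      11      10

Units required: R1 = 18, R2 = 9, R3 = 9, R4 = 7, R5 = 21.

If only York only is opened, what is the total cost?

Total cost: 1012

Each user region is assigned to its cheapest site among the open ones.
{York}: R1→York 4·18=72, R2→York 2·9=18, R3→York 12·9=108, R4→York 10·7=70, R5→York 15·21=315. Service 583; fixed 429; total 1012.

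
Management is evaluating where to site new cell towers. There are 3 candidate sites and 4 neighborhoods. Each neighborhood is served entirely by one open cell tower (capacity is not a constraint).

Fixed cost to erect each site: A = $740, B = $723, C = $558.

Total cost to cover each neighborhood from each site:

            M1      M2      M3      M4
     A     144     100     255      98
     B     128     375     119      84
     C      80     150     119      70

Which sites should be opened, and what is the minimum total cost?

Open C only; minimum total cost 977.

For any fixed open set, each neighborhood goes to its cheapest open site; total = fixed + service.
{C}: M1→C 80, M2→C 150, M3→C 119, M4→C 70. Service 419; fixed 558; total 977.
{A}: M1→A 144, M2→A 100, M3→A 255, M4→A 98. Service 597; fixed 740; total 1337.
{B}: M1→B 128, M2→B 375, M3→B 119, M4→B 84. Service 706; fixed 723; total 1429.
{A, B, C}: M1→C 80, M2→A 100, M3→B 119, M4→C 70. Service 369; fixed 2021; total 2390.
No other subset beats 977.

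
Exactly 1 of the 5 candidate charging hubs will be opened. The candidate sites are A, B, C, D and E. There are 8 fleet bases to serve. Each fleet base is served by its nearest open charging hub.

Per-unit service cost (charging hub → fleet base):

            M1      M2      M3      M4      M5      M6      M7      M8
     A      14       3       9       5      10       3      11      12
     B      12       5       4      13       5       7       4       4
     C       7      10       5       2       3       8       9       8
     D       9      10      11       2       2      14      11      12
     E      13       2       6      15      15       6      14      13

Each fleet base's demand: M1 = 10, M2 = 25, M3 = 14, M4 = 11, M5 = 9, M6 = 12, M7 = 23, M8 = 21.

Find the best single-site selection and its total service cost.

With exactly 1 open, each fleet base uses its cheapest among the chosen.
{B}: M1→B 12·10=120, M2→B 5·25=125, M3→B 4·14=56, M4→B 13·11=143, M5→B 5·9=45, M6→B 7·12=84, M7→B 4·23=92, M8→B 4·21=84. Service cost 749.
{C}: service cost 910
{A}: service cost 1027
Among all 5 size-1 choices, {B} is lowest.

Choose B only; total service cost 749.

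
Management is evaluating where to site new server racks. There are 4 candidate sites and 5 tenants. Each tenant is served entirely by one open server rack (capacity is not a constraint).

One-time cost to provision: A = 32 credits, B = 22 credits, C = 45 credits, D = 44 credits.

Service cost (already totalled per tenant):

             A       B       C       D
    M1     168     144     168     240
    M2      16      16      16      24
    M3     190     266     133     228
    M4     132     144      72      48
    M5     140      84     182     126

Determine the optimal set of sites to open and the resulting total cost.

Open B and C; minimum total cost 516.

For any fixed open set, each tenant goes to its cheapest open site; total = fixed + service.
{B, C}: M1→B 144, M2→B 16, M3→C 133, M4→C 72, M5→B 84. Service 449; fixed 67; total 516.
{B, C, D}: service 425 + fixed 111 = 536
{A, B, C}: M1→B 144, M2→A 16, M3→C 133, M4→C 72, M5→B 84. Service 449; fixed 99; total 548.
{A, B, C, D}: service 425 + fixed 143 = 568
(All 15 nonempty subsets were checked; B and C is lowest.)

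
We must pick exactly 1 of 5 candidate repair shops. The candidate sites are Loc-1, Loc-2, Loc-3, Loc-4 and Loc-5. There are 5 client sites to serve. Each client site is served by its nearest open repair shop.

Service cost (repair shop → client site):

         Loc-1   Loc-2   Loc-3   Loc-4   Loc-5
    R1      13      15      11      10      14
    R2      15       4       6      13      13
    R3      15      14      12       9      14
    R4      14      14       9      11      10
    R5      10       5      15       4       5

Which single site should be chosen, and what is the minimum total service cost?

Choose Loc-4 only; total service cost 47.

With exactly 1 open, each client site uses its cheapest among the chosen.
{Loc-4}: R1→Loc-4 10, R2→Loc-4 13, R3→Loc-4 9, R4→Loc-4 11, R5→Loc-4 4. Service cost 47.
{Loc-2}: service cost 52
{Loc-3}: service cost 53
Among all 5 size-1 choices, {Loc-4} is lowest.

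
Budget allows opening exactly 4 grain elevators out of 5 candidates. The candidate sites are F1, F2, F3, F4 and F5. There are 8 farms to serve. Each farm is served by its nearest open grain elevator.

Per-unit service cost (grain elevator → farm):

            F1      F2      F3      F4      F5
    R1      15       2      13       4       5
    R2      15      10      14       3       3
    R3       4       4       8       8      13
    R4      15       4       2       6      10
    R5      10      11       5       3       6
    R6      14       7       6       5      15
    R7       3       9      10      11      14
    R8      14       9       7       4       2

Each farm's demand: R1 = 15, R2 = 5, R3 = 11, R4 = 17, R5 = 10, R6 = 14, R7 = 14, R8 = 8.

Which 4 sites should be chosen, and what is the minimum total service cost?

With exactly 4 open, each farm uses its cheapest among the chosen.
{F1, F2, F3, F4}: R1→F2 2·15=30, R2→F4 3·5=15, R3→F1 4·11=44, R4→F3 2·17=34, R5→F4 3·10=30, R6→F4 5·14=70, R7→F1 3·14=42, R8→F4 4·8=32. Service cost 297.
{F1, F3, F4, F5}: service cost 311
{F1, F2, F3, F5}: service cost 315
Among all 5 size-4 choices, {F1, F2, F3, F4} is lowest.

Choose F1, F2, F3 and F4; total service cost 297.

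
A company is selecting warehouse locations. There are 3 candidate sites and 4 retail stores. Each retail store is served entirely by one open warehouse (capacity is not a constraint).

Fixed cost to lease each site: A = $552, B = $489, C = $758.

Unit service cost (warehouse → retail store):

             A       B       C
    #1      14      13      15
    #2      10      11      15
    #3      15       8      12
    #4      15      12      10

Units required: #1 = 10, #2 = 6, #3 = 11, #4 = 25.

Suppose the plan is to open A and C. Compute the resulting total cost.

Total cost: 1892

Each retail store is assigned to its cheapest site among the open ones.
{A, C}: #1→A 14·10=140, #2→A 10·6=60, #3→C 12·11=132, #4→C 10·25=250. Service 582; fixed 1310; total 1892.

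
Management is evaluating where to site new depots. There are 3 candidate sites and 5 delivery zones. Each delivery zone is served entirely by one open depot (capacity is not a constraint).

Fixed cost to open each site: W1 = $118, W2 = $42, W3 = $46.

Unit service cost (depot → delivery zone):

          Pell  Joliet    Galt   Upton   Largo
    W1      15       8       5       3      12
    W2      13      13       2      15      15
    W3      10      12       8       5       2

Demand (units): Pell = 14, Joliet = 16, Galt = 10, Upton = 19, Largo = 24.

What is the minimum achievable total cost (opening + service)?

Minimum total cost: 583

For any fixed open set, each delivery zone goes to its cheapest open site; total = fixed + service.
{W2, W3}: Pell→W3 10·14=140, Joliet→W3 12·16=192, Galt→W2 2·10=20, Upton→W3 5·19=95, Largo→W3 2·24=48. Service 495; fixed 88; total 583.
{W1, W3}: Pell→W3 10·14=140, Joliet→W1 8·16=128, Galt→W1 5·10=50, Upton→W1 3·19=57, Largo→W3 2·24=48. Service 423; fixed 164; total 587.
{W1, W2, W3}: Pell→W3 10·14=140, Joliet→W1 8·16=128, Galt→W2 2·10=20, Upton→W1 3·19=57, Largo→W3 2·24=48. Service 393; fixed 206; total 599.
{W2}: Pell→W2 13·14=182, Joliet→W2 13·16=208, Galt→W2 2·10=20, Upton→W2 15·19=285, Largo→W2 15·24=360. Service 1055; fixed 42; total 1097.
(All 7 nonempty subsets were checked; W2 and W3 is lowest.)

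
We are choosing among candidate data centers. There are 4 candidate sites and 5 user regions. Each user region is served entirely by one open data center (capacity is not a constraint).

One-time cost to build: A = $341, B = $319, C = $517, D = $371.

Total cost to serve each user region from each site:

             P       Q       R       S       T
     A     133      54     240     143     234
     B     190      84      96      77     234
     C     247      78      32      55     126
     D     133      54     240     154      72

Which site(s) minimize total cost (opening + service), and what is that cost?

For any fixed open set, each user region goes to its cheapest open site; total = fixed + service.
{B}: P→B 190, Q→B 84, R→B 96, S→B 77, T→B 234. Service 681; fixed 319; total 1000.
{D}: service 653 + fixed 371 = 1024
{C}: service 538 + fixed 517 = 1055
{A, B, C, D}: service 346 + fixed 1548 = 1894
(All 15 nonempty subsets were checked; B only is lowest.)

Open B only; minimum total cost 1000.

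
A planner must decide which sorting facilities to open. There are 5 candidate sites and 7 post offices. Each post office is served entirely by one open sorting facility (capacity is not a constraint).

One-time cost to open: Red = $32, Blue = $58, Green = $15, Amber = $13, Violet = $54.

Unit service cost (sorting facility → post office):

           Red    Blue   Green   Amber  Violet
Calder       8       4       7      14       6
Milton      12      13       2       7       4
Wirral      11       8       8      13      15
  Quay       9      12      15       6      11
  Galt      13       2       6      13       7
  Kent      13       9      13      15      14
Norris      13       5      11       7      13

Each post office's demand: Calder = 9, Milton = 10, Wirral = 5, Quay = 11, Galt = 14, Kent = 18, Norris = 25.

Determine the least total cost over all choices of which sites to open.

Minimum total cost: 563

For any fixed open set, each post office goes to its cheapest open site; total = fixed + service.
{Blue, Green, Amber}: Calder→Blue 4·9=36, Milton→Green 2·10=20, Wirral→Blue 8·5=40, Quay→Amber 6·11=66, Galt→Blue 2·14=28, Kent→Blue 9·18=162, Norris→Blue 5·25=125. Service 477; fixed 86; total 563.
{Red, Blue, Green, Amber}: Calder→Blue 4·9=36, Milton→Green 2·10=20, Wirral→Blue 8·5=40, Quay→Amber 6·11=66, Galt→Blue 2·14=28, Kent→Blue 9·18=162, Norris→Blue 5·25=125. Service 477; fixed 118; total 595.
{Blue, Amber}: service 527 + fixed 71 = 598
{Red, Blue, Green, Amber, Violet}: Calder→Blue 4·9=36, Milton→Green 2·10=20, Wirral→Blue 8·5=40, Quay→Amber 6·11=66, Galt→Blue 2·14=28, Kent→Blue 9·18=162, Norris→Blue 5·25=125. Service 477; fixed 172; total 649.
No other subset beats 563.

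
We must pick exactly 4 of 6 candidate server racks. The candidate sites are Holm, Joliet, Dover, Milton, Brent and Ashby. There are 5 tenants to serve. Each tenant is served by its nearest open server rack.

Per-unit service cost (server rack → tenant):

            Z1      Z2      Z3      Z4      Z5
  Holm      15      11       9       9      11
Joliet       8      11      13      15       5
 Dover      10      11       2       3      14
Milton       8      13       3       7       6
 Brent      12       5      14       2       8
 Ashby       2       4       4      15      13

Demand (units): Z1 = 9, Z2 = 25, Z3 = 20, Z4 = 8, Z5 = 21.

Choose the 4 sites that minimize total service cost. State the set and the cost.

Choose Joliet, Dover, Brent and Ashby; total service cost 279.

With exactly 4 open, each tenant uses its cheapest among the chosen.
{Joliet, Dover, Brent, Ashby}: Z1→Ashby 2·9=18, Z2→Ashby 4·25=100, Z3→Dover 2·20=40, Z4→Brent 2·8=16, Z5→Joliet 5·21=105. Service cost 279.
{Holm, Joliet, Dover, Ashby}: service cost 287
{Joliet, Dover, Milton, Ashby}: service cost 287
Among all 15 size-4 choices, {Joliet, Dover, Brent, Ashby} is lowest.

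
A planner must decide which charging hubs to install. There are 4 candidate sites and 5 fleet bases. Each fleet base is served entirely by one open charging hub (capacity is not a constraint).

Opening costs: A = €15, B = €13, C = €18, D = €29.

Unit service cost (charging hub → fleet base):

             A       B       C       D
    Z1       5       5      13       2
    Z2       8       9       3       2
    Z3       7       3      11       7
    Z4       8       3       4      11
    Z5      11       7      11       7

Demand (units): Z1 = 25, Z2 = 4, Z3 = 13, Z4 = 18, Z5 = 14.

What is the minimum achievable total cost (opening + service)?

Minimum total cost: 291

For any fixed open set, each fleet base goes to its cheapest open site; total = fixed + service.
{B, D}: Z1→D 2·25=50, Z2→D 2·4=8, Z3→B 3·13=39, Z4→B 3·18=54, Z5→B 7·14=98. Service 249; fixed 42; total 291.
{A, B, D}: service 249 + fixed 57 = 306
{B, C, D}: service 249 + fixed 60 = 309
{A, B, C, D}: service 249 + fixed 75 = 324
No other subset beats 291.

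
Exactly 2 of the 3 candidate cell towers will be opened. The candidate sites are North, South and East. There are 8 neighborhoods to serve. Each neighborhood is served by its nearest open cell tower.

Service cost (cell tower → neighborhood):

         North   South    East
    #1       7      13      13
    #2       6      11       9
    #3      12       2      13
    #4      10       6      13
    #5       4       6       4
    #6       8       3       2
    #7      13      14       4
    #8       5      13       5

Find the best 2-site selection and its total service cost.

Choose South and East; total service cost 45.

With exactly 2 open, each neighborhood uses its cheapest among the chosen.
{South, East}: #1→South 13, #2→East 9, #3→South 2, #4→South 6, #5→East 4, #6→East 2, #7→East 4, #8→East 5. Service cost 45.
{North, South}: service cost 46
{North, East}: service cost 50
Among all 3 size-2 choices, {South, East} is lowest.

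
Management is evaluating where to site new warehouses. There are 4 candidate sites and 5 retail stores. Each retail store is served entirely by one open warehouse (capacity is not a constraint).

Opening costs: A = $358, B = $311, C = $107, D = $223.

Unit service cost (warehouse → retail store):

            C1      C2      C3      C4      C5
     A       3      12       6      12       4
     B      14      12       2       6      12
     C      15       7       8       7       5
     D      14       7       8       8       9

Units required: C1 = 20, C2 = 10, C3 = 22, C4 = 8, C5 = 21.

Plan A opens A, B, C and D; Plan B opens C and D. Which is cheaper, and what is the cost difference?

Plan A: {A, B, C, D}: C1→A 3·20=60, C2→C 7·10=70, C3→B 2·22=44, C4→B 6·8=48, C5→A 4·21=84. Service 306; fixed 999; total 1305.
Plan B: {C, D}: C1→D 14·20=280, C2→C 7·10=70, C3→C 8·22=176, C4→C 7·8=56, C5→C 5·21=105. Service 687; fixed 330; total 1017.
Difference: |1305 − 1017| = 288.

Plan B is cheaper by 288.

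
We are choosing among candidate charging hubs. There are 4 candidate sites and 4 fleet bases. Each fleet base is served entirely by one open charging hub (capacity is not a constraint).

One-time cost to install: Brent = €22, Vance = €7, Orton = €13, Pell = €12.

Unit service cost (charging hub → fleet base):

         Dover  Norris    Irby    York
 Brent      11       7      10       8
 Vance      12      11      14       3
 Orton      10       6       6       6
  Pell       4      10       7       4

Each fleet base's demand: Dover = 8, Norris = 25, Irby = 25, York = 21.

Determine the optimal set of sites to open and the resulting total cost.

Open Vance, Orton and Pell; minimum total cost 427.

For any fixed open set, each fleet base goes to its cheapest open site; total = fixed + service.
{Vance, Orton, Pell}: Dover→Pell 4·8=32, Norris→Orton 6·25=150, Irby→Orton 6·25=150, York→Vance 3·21=63. Service 395; fixed 32; total 427.
{Orton, Pell}: service 416 + fixed 25 = 441
{Brent, Vance, Orton, Pell}: service 395 + fixed 54 = 449
{Vance}: service 784 + fixed 7 = 791
No other subset beats 427.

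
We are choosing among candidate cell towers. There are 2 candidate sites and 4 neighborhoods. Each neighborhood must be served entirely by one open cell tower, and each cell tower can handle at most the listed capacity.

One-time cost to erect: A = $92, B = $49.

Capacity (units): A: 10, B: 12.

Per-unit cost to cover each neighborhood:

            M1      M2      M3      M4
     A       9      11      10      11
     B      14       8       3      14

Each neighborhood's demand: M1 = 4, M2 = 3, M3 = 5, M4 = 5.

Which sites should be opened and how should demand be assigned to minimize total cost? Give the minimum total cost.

Minimum total cost: 271

Open {A, B}: M1→A 9·4=36, M2→B 8·3=24, M3→B 3·5=15, M4→A 11·5=55.
Loads: A carries 9/10, B carries 8/12. Service 130; fixed 141; total 271.
Next best feasible plan costs 291.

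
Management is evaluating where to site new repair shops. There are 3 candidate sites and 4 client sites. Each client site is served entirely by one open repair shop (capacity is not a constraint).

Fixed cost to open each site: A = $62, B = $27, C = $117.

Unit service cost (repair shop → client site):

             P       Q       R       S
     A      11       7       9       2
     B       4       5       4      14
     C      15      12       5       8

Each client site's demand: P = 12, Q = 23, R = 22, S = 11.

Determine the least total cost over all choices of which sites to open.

Minimum total cost: 362

For any fixed open set, each client site goes to its cheapest open site; total = fixed + service.
{A, B}: P→B 4·12=48, Q→B 5·23=115, R→B 4·22=88, S→A 2·11=22. Service 273; fixed 89; total 362.
{B}: P→B 4·12=48, Q→B 5·23=115, R→B 4·22=88, S→B 14·11=154. Service 405; fixed 27; total 432.
{A, B, C}: service 273 + fixed 206 = 479
No other subset beats 362.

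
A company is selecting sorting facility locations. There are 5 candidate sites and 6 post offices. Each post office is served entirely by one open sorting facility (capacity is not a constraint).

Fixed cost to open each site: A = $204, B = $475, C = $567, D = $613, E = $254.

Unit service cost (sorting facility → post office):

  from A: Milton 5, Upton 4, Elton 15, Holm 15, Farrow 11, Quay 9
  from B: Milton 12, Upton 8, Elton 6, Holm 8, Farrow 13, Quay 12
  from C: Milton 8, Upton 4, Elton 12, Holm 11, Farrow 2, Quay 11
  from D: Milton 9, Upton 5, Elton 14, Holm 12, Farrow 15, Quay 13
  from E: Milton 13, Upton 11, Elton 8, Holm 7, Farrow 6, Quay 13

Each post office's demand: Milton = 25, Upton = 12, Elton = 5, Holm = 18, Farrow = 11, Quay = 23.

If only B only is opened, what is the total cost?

Each post office is assigned to its cheapest site among the open ones.
{B}: Milton→B 12·25=300, Upton→B 8·12=96, Elton→B 6·5=30, Holm→B 8·18=144, Farrow→B 13·11=143, Quay→B 12·23=276. Service 989; fixed 475; total 1464.

Total cost: 1464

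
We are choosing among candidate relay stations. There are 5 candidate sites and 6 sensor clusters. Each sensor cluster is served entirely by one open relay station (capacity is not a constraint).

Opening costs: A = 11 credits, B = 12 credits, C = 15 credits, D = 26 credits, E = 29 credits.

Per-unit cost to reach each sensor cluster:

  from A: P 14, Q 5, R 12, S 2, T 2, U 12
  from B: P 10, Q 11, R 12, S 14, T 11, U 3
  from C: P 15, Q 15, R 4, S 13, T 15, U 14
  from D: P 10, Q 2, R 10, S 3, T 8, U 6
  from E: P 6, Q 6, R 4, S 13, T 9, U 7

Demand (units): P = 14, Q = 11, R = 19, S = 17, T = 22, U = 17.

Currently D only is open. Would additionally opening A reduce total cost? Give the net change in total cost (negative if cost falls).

Yes — net change −138 (cost falls by 138).

Current service cost with {D}: 681.
Adding A: each sensor cluster re-picks its cheapest; new service cost 532, saving 149.
Extra fixed cost: 11. Net change = 11 − 149 = -138.
(Totals: 707 → 569.)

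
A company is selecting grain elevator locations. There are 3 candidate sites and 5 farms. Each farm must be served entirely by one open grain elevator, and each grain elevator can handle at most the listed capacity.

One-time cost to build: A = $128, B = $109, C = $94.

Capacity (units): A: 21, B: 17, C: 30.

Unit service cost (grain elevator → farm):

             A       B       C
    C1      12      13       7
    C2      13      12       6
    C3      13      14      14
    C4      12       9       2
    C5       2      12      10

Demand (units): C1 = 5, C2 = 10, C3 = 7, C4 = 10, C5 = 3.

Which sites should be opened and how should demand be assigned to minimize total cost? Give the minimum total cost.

Minimum total cost: 434

Open {A, C}: C1→C 7·5=35, C2→C 6·10=60, C3→A 13·7=91, C4→C 2·10=20, C5→A 2·3=6.
Loads: A carries 10/21, C carries 25/30. Service 212; fixed 222; total 434.
Next best feasible plan costs 446.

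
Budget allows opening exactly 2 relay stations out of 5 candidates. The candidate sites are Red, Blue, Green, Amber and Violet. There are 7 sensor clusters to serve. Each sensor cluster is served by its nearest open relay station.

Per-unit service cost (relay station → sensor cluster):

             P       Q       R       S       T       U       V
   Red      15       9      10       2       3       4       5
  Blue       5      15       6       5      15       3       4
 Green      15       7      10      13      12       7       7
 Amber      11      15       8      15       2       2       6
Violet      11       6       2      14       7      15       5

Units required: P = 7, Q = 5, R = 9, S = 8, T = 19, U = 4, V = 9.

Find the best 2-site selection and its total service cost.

Choose Red and Blue; total service cost 255.

With exactly 2 open, each sensor cluster uses its cheapest among the chosen.
{Red, Blue}: P→Blue 5·7=35, Q→Red 9·5=45, R→Blue 6·9=54, S→Red 2·8=16, T→Red 3·19=57, U→Blue 3·4=12, V→Blue 4·9=36. Service cost 255.
{Red, Violet}: service cost 259
{Blue, Amber}: service cost 286
Among all 10 size-2 choices, {Red, Blue} is lowest.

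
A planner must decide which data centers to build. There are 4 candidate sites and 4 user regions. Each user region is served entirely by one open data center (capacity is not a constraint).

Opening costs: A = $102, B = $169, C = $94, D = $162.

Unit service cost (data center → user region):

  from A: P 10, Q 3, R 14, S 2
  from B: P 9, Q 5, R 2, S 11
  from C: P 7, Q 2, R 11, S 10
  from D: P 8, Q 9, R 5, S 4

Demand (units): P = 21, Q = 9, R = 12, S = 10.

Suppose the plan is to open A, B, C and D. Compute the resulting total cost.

Total cost: 736

Each user region is assigned to its cheapest site among the open ones.
{A, B, C, D}: P→C 7·21=147, Q→C 2·9=18, R→B 2·12=24, S→A 2·10=20. Service 209; fixed 527; total 736.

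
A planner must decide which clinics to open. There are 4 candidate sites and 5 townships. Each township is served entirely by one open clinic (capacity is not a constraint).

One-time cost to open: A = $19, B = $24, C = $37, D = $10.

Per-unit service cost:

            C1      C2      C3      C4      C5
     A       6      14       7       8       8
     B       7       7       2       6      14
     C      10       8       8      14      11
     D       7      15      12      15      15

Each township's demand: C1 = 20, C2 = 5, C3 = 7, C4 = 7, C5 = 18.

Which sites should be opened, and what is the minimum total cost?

For any fixed open set, each township goes to its cheapest open site; total = fixed + service.
{A, B}: C1→A 6·20=120, C2→B 7·5=35, C3→B 2·7=14, C4→B 6·7=42, C5→A 8·18=144. Service 355; fixed 43; total 398.
{A, B, D}: service 355 + fixed 53 = 408
{A, B, C}: service 355 + fixed 80 = 435
{A, B, C, D}: service 355 + fixed 90 = 445
No other subset beats 398.

Open A and B; minimum total cost 398.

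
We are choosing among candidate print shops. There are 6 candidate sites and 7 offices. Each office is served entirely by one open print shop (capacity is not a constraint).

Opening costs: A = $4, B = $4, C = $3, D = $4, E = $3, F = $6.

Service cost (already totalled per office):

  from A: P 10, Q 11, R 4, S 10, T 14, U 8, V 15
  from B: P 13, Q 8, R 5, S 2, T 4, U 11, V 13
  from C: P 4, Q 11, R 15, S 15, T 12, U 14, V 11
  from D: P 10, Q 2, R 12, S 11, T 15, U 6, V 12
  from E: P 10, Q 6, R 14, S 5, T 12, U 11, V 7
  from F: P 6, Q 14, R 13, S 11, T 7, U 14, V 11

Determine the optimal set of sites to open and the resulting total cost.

Open B, C, D and E; minimum total cost 44.

For any fixed open set, each office goes to its cheapest open site; total = fixed + service.
{B, C, D, E}: P→C 4, Q→D 2, R→B 5, S→B 2, T→B 4, U→D 6, V→E 7. Service 30; fixed 14; total 44.
{B, C, D}: P→C 4, Q→D 2, R→B 5, S→B 2, T→B 4, U→D 6, V→C 11. Service 34; fixed 11; total 45.
{A, B, C, D, E}: service 29 + fixed 18 = 47
{A, B, C, D, E, F}: service 29 + fixed 24 = 53
No other subset beats 44.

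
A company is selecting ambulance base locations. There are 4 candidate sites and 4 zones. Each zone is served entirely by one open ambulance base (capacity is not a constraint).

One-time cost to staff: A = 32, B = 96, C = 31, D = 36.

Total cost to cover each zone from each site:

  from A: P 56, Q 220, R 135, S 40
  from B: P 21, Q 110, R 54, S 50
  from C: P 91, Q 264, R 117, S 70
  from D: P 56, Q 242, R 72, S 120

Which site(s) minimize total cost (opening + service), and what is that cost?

Open B only; minimum total cost 331.

For any fixed open set, each zone goes to its cheapest open site; total = fixed + service.
{B}: P→B 21, Q→B 110, R→B 54, S→B 50. Service 235; fixed 96; total 331.
{A, B}: P→B 21, Q→B 110, R→B 54, S→A 40. Service 225; fixed 128; total 353.
{B, C}: P→B 21, Q→B 110, R→B 54, S→B 50. Service 235; fixed 127; total 362.
{A, B, C, D}: P→B 21, Q→B 110, R→B 54, S→A 40. Service 225; fixed 195; total 420.
No other subset beats 331.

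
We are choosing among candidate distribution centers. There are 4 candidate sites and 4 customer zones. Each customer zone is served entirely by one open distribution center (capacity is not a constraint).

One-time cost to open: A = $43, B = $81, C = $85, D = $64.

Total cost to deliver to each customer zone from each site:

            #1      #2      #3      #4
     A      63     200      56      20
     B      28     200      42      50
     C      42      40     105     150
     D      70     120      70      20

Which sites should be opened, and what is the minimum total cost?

Open A and C; minimum total cost 286.

For any fixed open set, each customer zone goes to its cheapest open site; total = fixed + service.
{A, C}: #1→C 42, #2→C 40, #3→A 56, #4→A 20. Service 158; fixed 128; total 286.
{C, D}: #1→C 42, #2→C 40, #3→D 70, #4→D 20. Service 172; fixed 149; total 321.
{B, C}: service 160 + fixed 166 = 326
{A, B, C, D}: #1→B 28, #2→C 40, #3→B 42, #4→A 20. Service 130; fixed 273; total 403.
No other subset beats 286.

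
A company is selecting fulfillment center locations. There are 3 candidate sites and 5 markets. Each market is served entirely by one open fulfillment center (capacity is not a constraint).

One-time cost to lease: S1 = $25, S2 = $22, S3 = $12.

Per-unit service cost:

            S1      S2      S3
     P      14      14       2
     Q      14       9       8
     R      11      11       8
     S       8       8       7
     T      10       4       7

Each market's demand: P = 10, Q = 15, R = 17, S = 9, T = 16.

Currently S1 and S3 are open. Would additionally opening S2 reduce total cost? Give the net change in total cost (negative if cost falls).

Yes — net change −26 (cost falls by 26).

Current service cost with {S1, S3}: 451.
Adding S2: each market re-picks its cheapest; new service cost 403, saving 48.
Extra fixed cost: 22. Net change = 22 − 48 = -26.
(Totals: 488 → 462.)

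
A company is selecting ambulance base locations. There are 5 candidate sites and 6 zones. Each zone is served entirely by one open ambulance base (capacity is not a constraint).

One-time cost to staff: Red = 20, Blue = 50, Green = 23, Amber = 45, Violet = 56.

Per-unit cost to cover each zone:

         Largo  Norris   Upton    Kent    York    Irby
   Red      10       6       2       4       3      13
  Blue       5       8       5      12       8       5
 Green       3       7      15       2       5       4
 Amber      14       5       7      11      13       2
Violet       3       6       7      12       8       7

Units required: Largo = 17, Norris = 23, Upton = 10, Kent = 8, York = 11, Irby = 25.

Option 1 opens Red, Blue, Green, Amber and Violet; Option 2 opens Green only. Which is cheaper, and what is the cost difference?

Option 1 is cheaper by 77.

Option 1: {Red, Blue, Green, Amber, Violet}: Largo→Green 3·17=51, Norris→Amber 5·23=115, Upton→Red 2·10=20, Kent→Green 2·8=16, York→Red 3·11=33, Irby→Amber 2·25=50. Service 285; fixed 194; total 479.
Option 2: {Green}: Largo→Green 3·17=51, Norris→Green 7·23=161, Upton→Green 15·10=150, Kent→Green 2·8=16, York→Green 5·11=55, Irby→Green 4·25=100. Service 533; fixed 23; total 556.
Difference: |479 − 556| = 77.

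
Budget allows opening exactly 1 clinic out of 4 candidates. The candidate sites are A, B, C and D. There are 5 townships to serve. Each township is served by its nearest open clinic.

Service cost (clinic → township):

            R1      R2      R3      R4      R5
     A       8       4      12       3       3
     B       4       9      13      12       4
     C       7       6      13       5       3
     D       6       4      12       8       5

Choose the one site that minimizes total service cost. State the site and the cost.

Choose A only; total service cost 30.

With exactly 1 open, each township uses its cheapest among the chosen.
{A}: R1→A 8, R2→A 4, R3→A 12, R4→A 3, R5→A 3. Service cost 30.
{C}: service cost 34
{D}: service cost 35
Among all 4 size-1 choices, {A} is lowest.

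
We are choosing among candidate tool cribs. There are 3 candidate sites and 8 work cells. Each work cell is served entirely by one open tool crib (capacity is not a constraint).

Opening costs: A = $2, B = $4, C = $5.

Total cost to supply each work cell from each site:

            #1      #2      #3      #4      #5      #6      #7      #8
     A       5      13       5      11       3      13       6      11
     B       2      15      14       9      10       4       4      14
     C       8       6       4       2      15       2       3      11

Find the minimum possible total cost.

For any fixed open set, each work cell goes to its cheapest open site; total = fixed + service.
{A, C}: #1→A 5, #2→C 6, #3→C 4, #4→C 2, #5→A 3, #6→C 2, #7→C 3, #8→A 11. Service 36; fixed 7; total 43.
{A, B, C}: #1→B 2, #2→C 6, #3→C 4, #4→C 2, #5→A 3, #6→C 2, #7→C 3, #8→A 11. Service 33; fixed 11; total 44.
{B, C}: service 40 + fixed 9 = 49
{A}: service 67 + fixed 2 = 69
No other subset beats 43.

Minimum total cost: 43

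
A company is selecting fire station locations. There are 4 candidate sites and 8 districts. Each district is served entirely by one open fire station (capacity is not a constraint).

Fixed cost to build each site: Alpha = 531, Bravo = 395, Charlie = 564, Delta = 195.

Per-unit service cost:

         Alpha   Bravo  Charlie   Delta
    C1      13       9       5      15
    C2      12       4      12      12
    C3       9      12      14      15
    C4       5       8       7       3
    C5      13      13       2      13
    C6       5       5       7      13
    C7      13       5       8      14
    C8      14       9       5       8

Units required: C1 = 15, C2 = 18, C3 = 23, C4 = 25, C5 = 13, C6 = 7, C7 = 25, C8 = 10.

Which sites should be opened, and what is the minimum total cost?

Open Bravo only; minimum total cost 1497.

For any fixed open set, each district goes to its cheapest open site; total = fixed + service.
{Bravo}: C1→Bravo 9·15=135, C2→Bravo 4·18=72, C3→Bravo 12·23=276, C4→Bravo 8·25=200, C5→Bravo 13·13=169, C6→Bravo 5·7=35, C7→Bravo 5·25=125, C8→Bravo 9·10=90. Service 1102; fixed 395; total 1497.
{Bravo, Delta}: service 967 + fixed 590 = 1557
{Charlie}: C1→Charlie 5·15=75, C2→Charlie 12·18=216, C3→Charlie 14·23=322, C4→Charlie 7·25=175, C5→Charlie 2·13=26, C6→Charlie 7·7=49, C7→Charlie 8·25=200, C8→Charlie 5·10=50. Service 1113; fixed 564; total 1677.
{Alpha, Bravo, Charlie, Delta}: C1→Charlie 5·15=75, C2→Bravo 4·18=72, C3→Alpha 9·23=207, C4→Delta 3·25=75, C5→Charlie 2·13=26, C6→Alpha 5·7=35, C7→Bravo 5·25=125, C8→Charlie 5·10=50. Service 665; fixed 1685; total 2350.
(All 15 nonempty subsets were checked; Bravo only is lowest.)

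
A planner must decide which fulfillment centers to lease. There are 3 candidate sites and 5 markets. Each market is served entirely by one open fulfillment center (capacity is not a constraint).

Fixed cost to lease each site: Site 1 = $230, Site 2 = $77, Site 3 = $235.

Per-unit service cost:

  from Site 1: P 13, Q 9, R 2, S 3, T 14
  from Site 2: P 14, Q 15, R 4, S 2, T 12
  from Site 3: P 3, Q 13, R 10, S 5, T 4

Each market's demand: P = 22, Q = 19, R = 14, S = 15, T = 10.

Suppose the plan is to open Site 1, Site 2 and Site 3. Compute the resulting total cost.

Total cost: 877

Each market is assigned to its cheapest site among the open ones.
{Site 1, Site 2, Site 3}: P→Site 3 3·22=66, Q→Site 1 9·19=171, R→Site 1 2·14=28, S→Site 2 2·15=30, T→Site 3 4·10=40. Service 335; fixed 542; total 877.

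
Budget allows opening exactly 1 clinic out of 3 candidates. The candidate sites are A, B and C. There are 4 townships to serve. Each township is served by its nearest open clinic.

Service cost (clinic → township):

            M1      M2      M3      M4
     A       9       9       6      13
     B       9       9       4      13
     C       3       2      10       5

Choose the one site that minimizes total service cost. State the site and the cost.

With exactly 1 open, each township uses its cheapest among the chosen.
{C}: M1→C 3, M2→C 2, M3→C 10, M4→C 5. Service cost 20.
{B}: service cost 35
{A}: service cost 37
Among all 3 size-1 choices, {C} is lowest.

Choose C only; total service cost 20.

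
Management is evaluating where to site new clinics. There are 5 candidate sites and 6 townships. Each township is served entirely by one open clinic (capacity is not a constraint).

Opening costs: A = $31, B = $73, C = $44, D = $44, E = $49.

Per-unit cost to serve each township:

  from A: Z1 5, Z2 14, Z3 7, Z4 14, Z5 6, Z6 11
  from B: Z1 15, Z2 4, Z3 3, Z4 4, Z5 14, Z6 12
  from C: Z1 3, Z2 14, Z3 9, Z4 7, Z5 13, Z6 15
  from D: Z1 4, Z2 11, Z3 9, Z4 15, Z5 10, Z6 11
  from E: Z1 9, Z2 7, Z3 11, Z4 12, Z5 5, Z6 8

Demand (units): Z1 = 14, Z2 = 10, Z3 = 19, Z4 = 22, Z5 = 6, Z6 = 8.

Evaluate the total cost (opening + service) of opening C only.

Each township is assigned to its cheapest site among the open ones.
{C}: Z1→C 3·14=42, Z2→C 14·10=140, Z3→C 9·19=171, Z4→C 7·22=154, Z5→C 13·6=78, Z6→C 15·8=120. Service 705; fixed 44; total 749.

Total cost: 749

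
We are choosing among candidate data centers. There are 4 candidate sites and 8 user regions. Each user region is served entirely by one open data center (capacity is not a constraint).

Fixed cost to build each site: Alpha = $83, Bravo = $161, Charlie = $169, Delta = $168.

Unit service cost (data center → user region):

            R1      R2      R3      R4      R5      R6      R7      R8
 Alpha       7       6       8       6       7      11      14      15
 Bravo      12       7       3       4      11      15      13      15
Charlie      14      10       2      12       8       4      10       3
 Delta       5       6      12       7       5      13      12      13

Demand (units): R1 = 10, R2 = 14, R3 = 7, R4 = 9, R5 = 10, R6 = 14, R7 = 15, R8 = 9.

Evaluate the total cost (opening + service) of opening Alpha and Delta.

Each user region is assigned to its cheapest site among the open ones.
{Alpha, Delta}: R1→Delta 5·10=50, R2→Alpha 6·14=84, R3→Alpha 8·7=56, R4→Alpha 6·9=54, R5→Delta 5·10=50, R6→Alpha 11·14=154, R7→Delta 12·15=180, R8→Delta 13·9=117. Service 745; fixed 251; total 996.

Total cost: 996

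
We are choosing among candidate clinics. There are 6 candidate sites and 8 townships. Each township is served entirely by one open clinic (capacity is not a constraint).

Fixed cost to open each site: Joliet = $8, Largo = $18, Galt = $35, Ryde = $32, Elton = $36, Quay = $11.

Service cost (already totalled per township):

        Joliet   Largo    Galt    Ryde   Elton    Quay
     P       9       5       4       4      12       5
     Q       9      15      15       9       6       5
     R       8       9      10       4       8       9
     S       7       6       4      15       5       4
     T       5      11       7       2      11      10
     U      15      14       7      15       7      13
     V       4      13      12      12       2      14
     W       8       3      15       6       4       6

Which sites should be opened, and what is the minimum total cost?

For any fixed open set, each township goes to its cheapest open site; total = fixed + service.
{Joliet, Quay}: P→Quay 5, Q→Quay 5, R→Joliet 8, S→Quay 4, T→Joliet 5, U→Quay 13, V→Joliet 4, W→Quay 6. Service 50; fixed 19; total 69.
{Joliet}: P→Joliet 9, Q→Joliet 9, R→Joliet 8, S→Joliet 7, T→Joliet 5, U→Joliet 15, V→Joliet 4, W→Joliet 8. Service 65; fixed 8; total 73.
{Quay}: service 66 + fixed 11 = 77
{Joliet, Largo, Galt, Ryde, Elton, Quay}: service 31 + fixed 140 = 171
No other subset beats 69.

Open Joliet and Quay; minimum total cost 69.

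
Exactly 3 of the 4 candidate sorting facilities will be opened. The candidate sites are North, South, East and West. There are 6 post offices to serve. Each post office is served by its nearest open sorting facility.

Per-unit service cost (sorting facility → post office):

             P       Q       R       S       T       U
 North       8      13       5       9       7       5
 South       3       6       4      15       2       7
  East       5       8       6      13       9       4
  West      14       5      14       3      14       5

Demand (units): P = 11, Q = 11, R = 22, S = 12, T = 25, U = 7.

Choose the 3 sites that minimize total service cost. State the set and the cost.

With exactly 3 open, each post office uses its cheapest among the chosen.
{South, East, West}: P→South 3·11=33, Q→West 5·11=55, R→South 4·22=88, S→West 3·12=36, T→South 2·25=50, U→East 4·7=28. Service cost 290.
{North, South, West}: service cost 297
{North, South, East}: service cost 373
Among all 4 size-3 choices, {South, East, West} is lowest.

Choose South, East and West; total service cost 290.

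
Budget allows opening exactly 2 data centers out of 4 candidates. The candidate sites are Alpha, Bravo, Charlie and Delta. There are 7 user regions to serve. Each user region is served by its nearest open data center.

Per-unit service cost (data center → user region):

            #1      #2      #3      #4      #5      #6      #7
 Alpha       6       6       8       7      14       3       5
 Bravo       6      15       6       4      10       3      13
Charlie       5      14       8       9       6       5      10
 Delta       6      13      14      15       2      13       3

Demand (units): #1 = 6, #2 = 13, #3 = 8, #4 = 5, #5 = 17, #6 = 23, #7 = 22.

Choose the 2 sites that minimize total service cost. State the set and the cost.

With exactly 2 open, each user region uses its cheapest among the chosen.
{Alpha, Delta}: #1→Alpha 6·6=36, #2→Alpha 6·13=78, #3→Alpha 8·8=64, #4→Alpha 7·5=35, #5→Delta 2·17=34, #6→Alpha 3·23=69, #7→Delta 3·22=66. Service cost 382.
{Bravo, Delta}: service cost 442
{Alpha, Charlie}: service cost 488
Among all 6 size-2 choices, {Alpha, Delta} is lowest.

Choose Alpha and Delta; total service cost 382.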